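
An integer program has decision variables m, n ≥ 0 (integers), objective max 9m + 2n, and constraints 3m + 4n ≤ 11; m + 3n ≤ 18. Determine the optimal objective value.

(m,n)=(3,0): 3·3+4·0=9≤11, 1·3+3·0=3≤18, objective 27.
(m,n)=(2,1): 3·2+4·1=10≤11, 1·2+3·1=5≤18, objective 20.
(m,n)=(2,0): 3·2+4·0=6≤11, 1·2+3·0=2≤18, objective 18.
No feasible integer point exceeds 27.

27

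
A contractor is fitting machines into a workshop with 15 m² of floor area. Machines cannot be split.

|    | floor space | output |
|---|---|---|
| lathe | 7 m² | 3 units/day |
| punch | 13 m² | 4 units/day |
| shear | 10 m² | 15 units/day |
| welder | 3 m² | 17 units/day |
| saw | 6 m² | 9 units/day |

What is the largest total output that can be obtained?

lathe + welder: floor space 7 + 3 = 10 ≤ 15, output 3 + 17 = 20.
shear + welder: floor space 10 + 3 = 13 ≤ 15, output 15 + 17 = 32.
welder + saw: floor space 3 + 6 = 9 ≤ 15, output 17 + 9 = 26.
Best is shear and welder with total output 32.

32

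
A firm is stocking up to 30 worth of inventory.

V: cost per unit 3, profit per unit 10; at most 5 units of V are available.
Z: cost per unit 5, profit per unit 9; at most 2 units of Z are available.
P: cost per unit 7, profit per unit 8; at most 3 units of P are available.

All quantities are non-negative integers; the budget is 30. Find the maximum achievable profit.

5×V and 2×Z: cost 25 ≤ 30, profit 5·10 + 2·9 = 68.
5×V, 1×Z, and 1×P: cost 27 ≤ 30, profit 5·10 + 1·9 + 1·8 = 67.
Best is 68.

68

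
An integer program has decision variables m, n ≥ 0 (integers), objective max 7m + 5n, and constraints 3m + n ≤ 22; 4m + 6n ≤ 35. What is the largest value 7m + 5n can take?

(m,n)=(7,1): 3·7+1·1=22≤22, 4·7+6·1=34≤35, objective 54.
(m,n)=(7,0): 3·7+1·0=21≤22, 4·7+6·0=28≤35, objective 49.
Maximum is 54 at (m,n)=(7,1).

54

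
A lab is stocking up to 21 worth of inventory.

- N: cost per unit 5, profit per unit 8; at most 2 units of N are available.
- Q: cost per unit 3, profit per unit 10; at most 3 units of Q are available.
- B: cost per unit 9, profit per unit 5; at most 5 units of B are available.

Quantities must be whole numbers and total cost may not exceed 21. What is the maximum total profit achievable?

Q has the best ratio (10/3); taking only Q gives at most 3×10 = 30 (stopped by the supply cap of 3).
Mixing does better — 2×N and 3×Q: cost 19 ≤ 21, profit 2·8 + 3·10 = 46.

46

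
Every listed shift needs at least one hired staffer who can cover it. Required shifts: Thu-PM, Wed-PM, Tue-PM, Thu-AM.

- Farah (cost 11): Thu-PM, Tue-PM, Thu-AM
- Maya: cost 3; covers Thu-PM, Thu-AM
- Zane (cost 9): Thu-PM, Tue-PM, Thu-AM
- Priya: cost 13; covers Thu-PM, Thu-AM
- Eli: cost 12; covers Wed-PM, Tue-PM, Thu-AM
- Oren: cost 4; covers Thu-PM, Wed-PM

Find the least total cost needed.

13

This is a weighted set-cover instance.
The greedy cost-per-new-shift heuristic would pick Maya, Oren, and Zane for 16, but a cheaper cover exists.
Choose Zane and Oren: together they cover Thu-PM, Wed-PM, Tue-PM, Thu-AM — every shift.
Total cost: 9 + 4 = 13.
No cover costs less than 13.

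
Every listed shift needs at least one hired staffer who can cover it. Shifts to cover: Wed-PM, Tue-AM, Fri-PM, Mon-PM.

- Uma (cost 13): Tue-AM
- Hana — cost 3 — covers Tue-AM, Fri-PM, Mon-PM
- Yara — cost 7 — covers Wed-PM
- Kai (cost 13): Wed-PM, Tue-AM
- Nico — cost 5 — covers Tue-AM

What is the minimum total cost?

10

Choose Hana and Yara: together they cover Wed-PM, Tue-AM, Fri-PM, Mon-PM — every shift.
Total cost: 3 + 7 = 10.
No cover costs less than 10.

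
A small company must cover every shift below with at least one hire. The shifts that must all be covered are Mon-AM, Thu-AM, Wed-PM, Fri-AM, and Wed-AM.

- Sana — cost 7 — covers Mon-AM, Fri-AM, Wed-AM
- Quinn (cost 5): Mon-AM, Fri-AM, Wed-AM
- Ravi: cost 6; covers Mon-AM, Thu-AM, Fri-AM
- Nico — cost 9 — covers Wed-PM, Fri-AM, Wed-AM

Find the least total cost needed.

The greedy cost-per-new-shift heuristic would pick Quinn, Ravi, and Nico for 20, but a cheaper cover exists.
Choose Ravi and Nico: together they cover Mon-AM, Thu-AM, Wed-PM, Fri-AM, Wed-AM — every shift.
Total cost: 6 + 9 = 15.
No cover costs less than 15.

15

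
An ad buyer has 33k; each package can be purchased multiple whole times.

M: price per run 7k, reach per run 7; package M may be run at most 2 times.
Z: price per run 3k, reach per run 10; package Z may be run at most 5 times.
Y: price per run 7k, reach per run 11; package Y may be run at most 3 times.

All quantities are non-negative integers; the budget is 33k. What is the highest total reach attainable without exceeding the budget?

73

Take 4×Z and 3×Y: price 33 ≤ 33, reach 4·10 + 3·11 = 73.
No other integer combination yields more.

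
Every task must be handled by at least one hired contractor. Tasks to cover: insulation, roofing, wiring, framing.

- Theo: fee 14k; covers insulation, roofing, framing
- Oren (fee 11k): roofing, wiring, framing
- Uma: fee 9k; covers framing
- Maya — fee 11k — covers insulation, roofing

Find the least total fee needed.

Choose Oren and Maya: together they cover insulation, roofing, wiring, framing — every task.
Total fee: 11 + 11 = 22.
No cover costs less than 22.

22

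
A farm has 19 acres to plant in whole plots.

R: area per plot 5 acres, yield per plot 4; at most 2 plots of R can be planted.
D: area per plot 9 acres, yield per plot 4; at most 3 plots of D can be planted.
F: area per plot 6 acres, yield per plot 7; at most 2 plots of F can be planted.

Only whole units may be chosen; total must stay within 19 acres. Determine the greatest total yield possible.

Take 1×R and 2×F: area 17 ≤ 19, yield 1·4 + 2·7 = 18.
F has the best ratio (7/6) and is taken to its limit of 2; remaining capacity is filled optimally with the others.

18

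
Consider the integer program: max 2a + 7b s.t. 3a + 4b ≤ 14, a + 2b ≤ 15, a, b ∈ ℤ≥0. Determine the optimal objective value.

21

The continuous relaxation peaks at (0, 3.5) with value 24.50; rounding to a feasible lattice point costs some objective.
(a,b)=(0,3): 3·0+4·3=12≤14, 1·0+2·3=6≤15, objective 21.
(a,b)=(1,2): 3·1+4·2=11≤14, 1·1+2·2=5≤15, objective 16.
(a,b)=(0,2): 3·0+4·2=8≤14, 1·0+2·2=4≤15, objective 14.
No feasible integer point exceeds 21.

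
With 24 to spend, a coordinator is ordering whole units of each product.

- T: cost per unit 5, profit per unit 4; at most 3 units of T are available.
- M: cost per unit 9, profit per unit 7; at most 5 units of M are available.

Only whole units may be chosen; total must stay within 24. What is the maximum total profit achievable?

19

T has the best ratio (4/5); taking only T gives at most 3×4 = 12 (stopped by the supply cap of 3).
Mixing does better — 3×T and 1×M: cost 24 ≤ 24, profit 3·4 + 1·7 = 19.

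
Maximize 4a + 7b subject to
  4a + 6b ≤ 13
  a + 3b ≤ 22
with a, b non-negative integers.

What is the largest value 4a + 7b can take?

Relaxing integrality, the LP optimum is 15.17 at (a,b) = (0, 2.17), which is not an integer point.
(a,b)=(0,2): 4·0+6·2=12≤13, 1·0+3·2=6≤22, objective 14.
(a,b)=(1,1): 4·1+6·1=10≤13, 1·1+3·1=4≤22, objective 11.
The best lattice point is (0,2), giving 14.

14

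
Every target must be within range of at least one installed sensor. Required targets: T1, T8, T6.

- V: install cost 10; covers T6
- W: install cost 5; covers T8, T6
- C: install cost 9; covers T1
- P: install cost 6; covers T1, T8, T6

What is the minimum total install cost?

6

P alone covers T1, T8, T6 — every target.
Total install cost: 6.
No cover costs less than 6.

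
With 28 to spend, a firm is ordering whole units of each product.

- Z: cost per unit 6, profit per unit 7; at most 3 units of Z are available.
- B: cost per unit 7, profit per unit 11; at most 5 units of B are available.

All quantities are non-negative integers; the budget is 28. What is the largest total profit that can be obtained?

44

B has the best ratio (11/7); taking only B gives at most 4×11 = 44 (stopped by the cost limit).
Optimal: 4×B: cost 28 ≤ 28, profit 4·11 = 44.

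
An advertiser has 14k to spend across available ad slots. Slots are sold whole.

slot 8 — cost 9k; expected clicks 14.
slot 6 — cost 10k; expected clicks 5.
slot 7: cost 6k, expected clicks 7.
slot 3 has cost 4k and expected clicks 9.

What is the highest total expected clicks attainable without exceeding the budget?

Treat it as a binary knapsack problem.
Allowing fractional choices, the relaxed optimum would be about 24.2, but ad slots are indivisible.
slot 8 + slot 3: cost 9 + 4 = 13 ≤ 14, expected clicks 14 + 9 = 23.
slot 8: cost 9 ≤ 14, expected clicks 14.
slot 7 + slot 3: cost 6 + 4 = 10 ≤ 14, expected clicks 7 + 9 = 16.
Best is slot 8 and slot 3 with total expected clicks 23.

23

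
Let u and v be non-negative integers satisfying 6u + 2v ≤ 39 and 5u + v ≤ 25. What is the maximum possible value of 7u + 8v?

Relaxing integrality, the LP optimum is 156.00 at (u,v) = (0, 19.5), which is not an integer point.
(u,v)=(0,19): 6·0+2·19=38≤39, 5·0+1·19=19≤25, objective 152.
(u,v)=(0,18): 6·0+2·18=36≤39, 5·0+1·18=18≤25, objective 144.
The best lattice point is (0,19), giving 152.

152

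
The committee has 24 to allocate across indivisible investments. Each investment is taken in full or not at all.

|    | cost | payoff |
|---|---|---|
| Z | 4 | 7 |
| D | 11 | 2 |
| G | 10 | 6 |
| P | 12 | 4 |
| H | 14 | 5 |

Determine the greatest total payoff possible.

This is a 0-1 knapsack instance.
Z + G: cost 4 + 10 = 14 ≤ 24, payoff 7 + 6 = 13.
Z + H: cost 4 + 14 = 18 ≤ 24, payoff 7 + 5 = 12.
Best is Z and G with total payoff 13.

13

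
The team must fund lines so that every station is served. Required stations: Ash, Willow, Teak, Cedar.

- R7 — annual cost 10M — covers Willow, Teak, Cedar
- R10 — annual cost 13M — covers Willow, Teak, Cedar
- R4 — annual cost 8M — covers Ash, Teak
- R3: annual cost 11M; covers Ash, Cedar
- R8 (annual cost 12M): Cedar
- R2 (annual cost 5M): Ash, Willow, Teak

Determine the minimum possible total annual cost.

15

Choose R7 and R2: together they cover Ash, Willow, Teak, Cedar — every station.
Total annual cost: 10 + 5 = 15.
No cover costs less than 15.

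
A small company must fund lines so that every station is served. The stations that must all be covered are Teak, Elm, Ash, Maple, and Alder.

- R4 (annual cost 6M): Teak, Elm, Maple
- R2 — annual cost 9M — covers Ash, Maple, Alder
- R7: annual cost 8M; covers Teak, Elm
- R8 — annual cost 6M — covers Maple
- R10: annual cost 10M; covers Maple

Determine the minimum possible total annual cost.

Choose R4 and R2: together they cover Teak, Elm, Ash, Maple, Alder — every station.
Total annual cost: 6 + 9 = 15.
No cover costs less than 15.

15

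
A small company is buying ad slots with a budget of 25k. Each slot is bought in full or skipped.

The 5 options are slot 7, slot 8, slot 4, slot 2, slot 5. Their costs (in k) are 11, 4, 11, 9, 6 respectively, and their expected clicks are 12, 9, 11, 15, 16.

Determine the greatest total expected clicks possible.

40

Allowing fractional choices, the relaxed optimum would be about 46.5, but ad slots are indivisible.
slot 7 + slot 8 + slot 5: cost 11 + 4 + 6 = 21 ≤ 25, expected clicks 12 + 9 + 16 = 37.
slot 8 + slot 4 + slot 5: cost 4 + 11 + 6 = 21 ≤ 25, expected clicks 9 + 11 + 16 = 36.
slot 8 + slot 2 + slot 5: cost 4 + 9 + 6 = 19 ≤ 25, expected clicks 9 + 15 + 16 = 40.
Best is slot 8, slot 2, and slot 5 with total expected clicks 40.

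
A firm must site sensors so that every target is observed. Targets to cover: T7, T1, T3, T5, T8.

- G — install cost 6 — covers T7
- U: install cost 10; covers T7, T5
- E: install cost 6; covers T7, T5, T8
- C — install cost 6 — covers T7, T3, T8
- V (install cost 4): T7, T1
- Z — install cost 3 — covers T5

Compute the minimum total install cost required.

13

The greedy cost-per-new-target heuristic would pick E, V, and C for 16, but a cheaper cover exists.
Choose C, V, and Z: together they cover T7, T1, T3, T5, T8 — every target.
Total install cost: 6 + 4 + 3 = 13.
No cover costs less than 13.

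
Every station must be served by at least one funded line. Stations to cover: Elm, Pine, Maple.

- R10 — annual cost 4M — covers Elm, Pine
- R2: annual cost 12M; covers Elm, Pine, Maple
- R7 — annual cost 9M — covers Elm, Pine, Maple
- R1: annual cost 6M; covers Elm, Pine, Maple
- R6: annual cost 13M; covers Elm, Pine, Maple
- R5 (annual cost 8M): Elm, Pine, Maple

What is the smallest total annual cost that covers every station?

The greedy cost-per-new-station heuristic would pick R10 and R1 for 10, but a cheaper cover exists.
R1 alone covers Elm, Pine, Maple — every station.
Total annual cost: 6.
No cover costs less than 6.

6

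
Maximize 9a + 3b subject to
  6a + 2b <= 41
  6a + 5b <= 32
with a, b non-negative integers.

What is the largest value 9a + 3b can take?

Relaxing integrality, the LP optimum is 48.00 at (a,b) = (5.33, 0), which is not an integer point.
(a,b)=(5,0): 6·5+2·0=30≤41, 6·5+5·0=30≤32, objective 45.
(a,b)=(4,1): 6·4+2·1=26≤41, 6·4+5·1=29≤32, objective 39.
(a,b)=(4,0): 6·4+2·0=24≤41, 6·4+5·0=24≤32, objective 36.
Maximum is 45 at (a,b)=(5,0).

45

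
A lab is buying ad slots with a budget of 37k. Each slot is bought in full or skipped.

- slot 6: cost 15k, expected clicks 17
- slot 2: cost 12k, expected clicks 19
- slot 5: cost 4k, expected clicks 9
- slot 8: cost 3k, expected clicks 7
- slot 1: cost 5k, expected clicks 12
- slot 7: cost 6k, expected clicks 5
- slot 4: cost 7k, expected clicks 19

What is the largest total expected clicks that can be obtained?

71

Allowing fractional choices, the relaxed optimum would be about 72.8, but ad slots are indivisible.
slot 2 + slot 5 + slot 8 + slot 1 + slot 7 + slot 4: cost 12 + 4 + 3 + 5 + 6 + 7 = 37 ≤ 37, expected clicks 19 + 9 + 7 + 12 + 5 + 19 = 71.
slot 2 + slot 5 + slot 8 + slot 1 + slot 4: cost 12 + 4 + 3 + 5 + 7 = 31 ≤ 37, expected clicks 19 + 9 + 7 + 12 + 19 = 66.
slot 6 + slot 5 + slot 8 + slot 1 + slot 4: cost 15 + 4 + 3 + 5 + 7 = 34 ≤ 37, expected clicks 17 + 9 + 7 + 12 + 19 = 64.
Best is slot 2, slot 5, slot 8, slot 1, slot 7, and slot 4 with total expected clicks 71.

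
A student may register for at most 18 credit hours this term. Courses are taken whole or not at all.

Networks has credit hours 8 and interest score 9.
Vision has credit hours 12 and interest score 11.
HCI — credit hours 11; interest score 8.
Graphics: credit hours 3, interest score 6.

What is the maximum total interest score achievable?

17

Vision + Graphics: credit hours 12 + 3 = 15 ≤ 18, interest score 11 + 6 = 17.
HCI + Graphics: credit hours 11 + 3 = 14 ≤ 18, interest score 8 + 6 = 14.
Networks + Graphics: credit hours 8 + 3 = 11 ≤ 18, interest score 9 + 6 = 15.
Best is Vision and Graphics with total interest score 17.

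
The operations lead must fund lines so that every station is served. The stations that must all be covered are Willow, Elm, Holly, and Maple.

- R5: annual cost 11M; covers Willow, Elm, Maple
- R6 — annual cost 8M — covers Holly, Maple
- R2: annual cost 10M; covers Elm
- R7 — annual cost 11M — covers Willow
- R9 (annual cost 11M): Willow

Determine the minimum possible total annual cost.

19

This is a weighted set-cover instance.
Choose R5 and R6: together they cover Willow, Elm, Holly, Maple — every station.
Total annual cost: 11 + 8 = 19.
No cover costs less than 19.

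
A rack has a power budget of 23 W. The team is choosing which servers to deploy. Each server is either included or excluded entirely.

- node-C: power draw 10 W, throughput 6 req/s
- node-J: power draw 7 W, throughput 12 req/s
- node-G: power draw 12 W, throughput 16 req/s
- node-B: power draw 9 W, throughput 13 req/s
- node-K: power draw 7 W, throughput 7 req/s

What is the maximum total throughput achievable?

This is an integer program with binary decision variables.
Allowing fractional choices, the relaxed optimum would be about 34.3, but servers are indivisible.
node-J + node-B + node-K: power draw 7 + 9 + 7 = 23 ≤ 23, throughput 12 + 13 + 7 = 32.
node-J + node-G: power draw 7 + 12 = 19 ≤ 23, throughput 12 + 16 = 28.
node-G + node-B: power draw 12 + 9 = 21 ≤ 23, throughput 16 + 13 = 29.
Best is node-J, node-B, and node-K with total throughput 32.

32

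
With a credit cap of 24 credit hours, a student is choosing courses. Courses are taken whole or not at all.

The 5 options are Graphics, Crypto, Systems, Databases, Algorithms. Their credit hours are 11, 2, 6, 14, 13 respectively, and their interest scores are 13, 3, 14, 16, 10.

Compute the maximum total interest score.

Treat it as a binary knapsack problem.
Allowing fractional choices, the relaxed optimum would be about 35.7, but courses are indivisible.
Graphics + Crypto + Systems: credit hours 11 + 2 + 6 = 19 ≤ 24, interest score 13 + 3 + 14 = 30.
Crypto + Systems + Databases: credit hours 2 + 6 + 14 = 22 ≤ 24, interest score 3 + 14 + 16 = 33.
Best is Crypto, Systems, and Databases with total interest score 33.

33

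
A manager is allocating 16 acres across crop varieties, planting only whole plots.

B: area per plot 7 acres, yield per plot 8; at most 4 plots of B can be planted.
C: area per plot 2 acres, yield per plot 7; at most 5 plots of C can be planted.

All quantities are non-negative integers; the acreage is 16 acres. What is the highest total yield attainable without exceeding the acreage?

This is a bounded integer knapsack.
1×B and 4×C: area 15 ≤ 16, yield 1·8 + 4·7 = 36.
5×C: area 10 ≤ 16, yield 5·7 = 35.
Best is 36.

36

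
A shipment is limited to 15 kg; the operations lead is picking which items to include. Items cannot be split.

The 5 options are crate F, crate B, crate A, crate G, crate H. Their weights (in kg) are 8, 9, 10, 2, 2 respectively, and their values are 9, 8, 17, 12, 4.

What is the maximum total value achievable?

33

Treat it as a binary knapsack problem.
crate F + crate G + crate H: weight 8 + 2 + 2 = 12 ≤ 15, value 9 + 12 + 4 = 25.
crate A + crate G + crate H: weight 10 + 2 + 2 = 14 ≤ 15, value 17 + 12 + 4 = 33.
crate A + crate G: weight 10 + 2 = 12 ≤ 15, value 17 + 12 = 29.
Best is crate A, crate G, and crate H with total value 33.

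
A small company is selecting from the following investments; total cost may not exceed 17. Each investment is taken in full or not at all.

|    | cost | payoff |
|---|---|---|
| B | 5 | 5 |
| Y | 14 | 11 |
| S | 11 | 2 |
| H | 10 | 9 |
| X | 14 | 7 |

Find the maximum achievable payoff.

14

Treat it as a binary knapsack problem.
B + H: cost 5 + 10 = 15 ≤ 17, payoff 5 + 9 = 14.
Y: cost 14 ≤ 17, payoff 11.
Best is B and H with total payoff 14.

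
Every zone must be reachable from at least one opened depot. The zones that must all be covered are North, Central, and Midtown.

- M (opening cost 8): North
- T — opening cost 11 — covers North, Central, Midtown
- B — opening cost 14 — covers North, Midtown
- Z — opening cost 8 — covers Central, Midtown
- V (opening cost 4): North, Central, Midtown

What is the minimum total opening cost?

4

V alone covers North, Central, Midtown — every zone.
Total opening cost: 4.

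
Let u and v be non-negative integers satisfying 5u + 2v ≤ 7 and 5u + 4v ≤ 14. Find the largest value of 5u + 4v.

12

The continuous relaxation peaks at (0, 3.5) with value 14.00; rounding to a feasible lattice point costs some objective.
(u,v)=(0,3) is feasible, giving 12.
(u,v)=(0,2) is feasible, giving 8.
The best lattice point is (0,3), giving 12.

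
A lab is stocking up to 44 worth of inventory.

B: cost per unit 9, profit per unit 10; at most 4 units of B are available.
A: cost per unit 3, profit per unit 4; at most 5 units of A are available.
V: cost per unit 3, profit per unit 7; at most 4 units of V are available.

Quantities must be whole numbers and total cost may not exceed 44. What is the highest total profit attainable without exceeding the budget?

Take 2×B, 4×A, and 4×V: cost 42 ≤ 44, profit 2·10 + 4·4 + 4·7 = 64.
V has the best ratio (7/3) and is taken to its limit of 4; remaining capacity is filled optimally with the others.

64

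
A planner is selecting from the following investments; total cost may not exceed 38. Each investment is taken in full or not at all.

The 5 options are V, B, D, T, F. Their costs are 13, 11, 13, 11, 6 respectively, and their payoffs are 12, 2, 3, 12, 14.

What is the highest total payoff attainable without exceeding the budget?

This is an integer program with binary decision variables.
Take V, T, and F: cost 13 + 11 + 6 = 30 ≤ 38, payoff 12 + 12 + 14 = 38.
No other feasible combination does better.

38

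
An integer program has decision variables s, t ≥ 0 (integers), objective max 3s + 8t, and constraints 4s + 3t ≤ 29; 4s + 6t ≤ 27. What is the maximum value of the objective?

32

Relaxing integrality, the LP optimum is 36.00 at (s,t) = (0, 4.5), which is not an integer point.
(s,t)=(0,4): 4·0+3·4=12≤29, 4·0+6·4=24≤27, objective 32.
(s,t)=(1,3): 4·1+3·3=13≤29, 4·1+6·3=22≤27, objective 27.
(s,t)=(0,3): 4·0+3·3=9≤29, 4·0+6·3=18≤27, objective 24.
No feasible integer point exceeds 32.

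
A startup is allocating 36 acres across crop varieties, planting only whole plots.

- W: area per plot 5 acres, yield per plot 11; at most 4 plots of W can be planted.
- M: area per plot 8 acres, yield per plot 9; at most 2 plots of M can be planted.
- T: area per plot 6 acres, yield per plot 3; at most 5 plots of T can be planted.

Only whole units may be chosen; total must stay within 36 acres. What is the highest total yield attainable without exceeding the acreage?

62

Take 4×W and 2×M: area 36 ≤ 36, yield 4·11 + 2·9 = 62.
W has the best ratio (11/5) and is taken to its limit of 4; remaining capacity is filled optimally with the others.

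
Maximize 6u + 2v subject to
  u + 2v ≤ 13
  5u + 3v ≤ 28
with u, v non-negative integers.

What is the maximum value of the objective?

32

The continuous relaxation peaks at (5.6, 0) with value 33.60; rounding to a feasible lattice point costs some objective.
(u,v)=(5,1): 1·5+2·1=7≤13, 5·5+3·1=28≤28, objective 32.
(u,v)=(5,0): 1·5+2·0=5≤13, 5·5+3·0=25≤28, objective 30.
The best lattice point is (5,1), giving 32.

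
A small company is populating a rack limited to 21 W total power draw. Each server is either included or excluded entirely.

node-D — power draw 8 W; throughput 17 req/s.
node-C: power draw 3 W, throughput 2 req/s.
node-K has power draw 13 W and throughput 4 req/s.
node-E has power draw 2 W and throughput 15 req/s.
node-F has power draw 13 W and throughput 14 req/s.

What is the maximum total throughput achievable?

Allowing fractional choices, the relaxed optimum would be about 43.8, but servers are indivisible.
node-D + node-E: power draw 8 + 2 = 10 ≤ 21, throughput 17 + 15 = 32.
node-D + node-C + node-E: power draw 8 + 3 + 2 = 13 ≤ 21, throughput 17 + 2 + 15 = 34.
Best is node-D, node-C, and node-E with total throughput 34.

34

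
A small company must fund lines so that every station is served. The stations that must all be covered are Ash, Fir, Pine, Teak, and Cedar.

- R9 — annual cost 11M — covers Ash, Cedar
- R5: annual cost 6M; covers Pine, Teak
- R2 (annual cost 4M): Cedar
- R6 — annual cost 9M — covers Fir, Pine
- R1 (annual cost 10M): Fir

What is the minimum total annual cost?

26

The greedy cost-per-new-station heuristic would pick R5, R2, R6, and R9 for 30, but a cheaper cover exists.
Choose R9, R5, and R6: together they cover Ash, Fir, Pine, Teak, Cedar — every station.
Total annual cost: 11 + 6 + 9 = 26.
No cover costs less than 26.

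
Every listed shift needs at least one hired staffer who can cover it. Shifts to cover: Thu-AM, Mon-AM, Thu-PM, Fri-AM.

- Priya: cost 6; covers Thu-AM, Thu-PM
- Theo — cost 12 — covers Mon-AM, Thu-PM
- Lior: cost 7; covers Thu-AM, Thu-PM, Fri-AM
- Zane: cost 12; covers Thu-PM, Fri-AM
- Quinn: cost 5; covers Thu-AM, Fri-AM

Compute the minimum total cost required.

17

The greedy cost-per-new-shift heuristic would pick Lior and Theo for 19, but a cheaper cover exists.
Choose Theo and Quinn: together they cover Thu-AM, Mon-AM, Thu-PM, Fri-AM — every shift.
Total cost: 12 + 5 = 17.
No cover costs less than 17.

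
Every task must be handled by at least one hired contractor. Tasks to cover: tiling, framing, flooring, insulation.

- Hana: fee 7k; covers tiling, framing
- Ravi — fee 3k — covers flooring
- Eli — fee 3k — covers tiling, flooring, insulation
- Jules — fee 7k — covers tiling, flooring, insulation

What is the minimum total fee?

10

This is an integer covering problem.
Choose Hana and Eli: together they cover tiling, framing, flooring, insulation — every task.
Total fee: 7 + 3 = 10.
No cover costs less than 10.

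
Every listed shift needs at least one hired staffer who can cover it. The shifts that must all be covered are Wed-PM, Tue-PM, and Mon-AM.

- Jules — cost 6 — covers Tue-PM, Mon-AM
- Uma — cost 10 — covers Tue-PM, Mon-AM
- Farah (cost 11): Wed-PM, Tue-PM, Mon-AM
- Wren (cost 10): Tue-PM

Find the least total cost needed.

11

Farah alone covers Wed-PM, Tue-PM, Mon-AM — every shift.
Total cost: 11.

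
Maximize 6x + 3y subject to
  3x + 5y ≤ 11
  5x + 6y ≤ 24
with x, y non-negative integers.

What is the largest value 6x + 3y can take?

18

(x,y)=(3,0): 3·3+5·0=9≤11, 5·3+6·0=15≤24, objective 18.
(x,y)=(2,1): 3·2+5·1=11≤11, 5·2+6·1=16≤24, objective 15.
(x,y)=(2,0): 3·2+5·0=6≤11, 5·2+6·0=10≤24, objective 12.
The best lattice point is (3,0), giving 18.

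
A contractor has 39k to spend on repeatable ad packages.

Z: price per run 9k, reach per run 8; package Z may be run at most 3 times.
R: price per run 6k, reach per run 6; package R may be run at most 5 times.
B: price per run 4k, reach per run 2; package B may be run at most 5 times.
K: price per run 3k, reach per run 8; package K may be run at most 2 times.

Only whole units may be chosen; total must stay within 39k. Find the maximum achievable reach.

1×Z, 4×R, and 2×K: price 39 ≤ 39, reach 1·8 + 4·6 + 2·8 = 48.
5×R and 2×K: price 36 ≤ 39, reach 5·6 + 2·8 = 46.
Best is 48.

48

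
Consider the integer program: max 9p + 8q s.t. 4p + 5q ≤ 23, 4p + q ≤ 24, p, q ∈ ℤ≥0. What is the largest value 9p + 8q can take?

(p,q)=(5,0): 4·5+5·0=20≤23, 4·5+1·0=20≤24, objective 45.
(p,q)=(4,1): 4·4+5·1=21≤23, 4·4+1·1=17≤24, objective 44.
(p,q)=(4,0): 4·4+5·0=16≤23, 4·4+1·0=16≤24, objective 36.
The best lattice point is (5,0), giving 45.

45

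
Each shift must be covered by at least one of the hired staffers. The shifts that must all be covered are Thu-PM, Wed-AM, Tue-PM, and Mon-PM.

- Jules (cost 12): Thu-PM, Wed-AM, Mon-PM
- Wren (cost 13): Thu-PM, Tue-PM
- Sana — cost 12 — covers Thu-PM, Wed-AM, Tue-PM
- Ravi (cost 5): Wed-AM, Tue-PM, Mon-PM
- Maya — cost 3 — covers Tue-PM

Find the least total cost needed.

The greedy cost-per-new-shift heuristic would pick Ravi and Jules for 17, but a cheaper cover exists.
Choose Jules and Maya: together they cover Thu-PM, Wed-AM, Tue-PM, Mon-PM — every shift.
Total cost: 12 + 3 = 15.
No cover costs less than 15.

15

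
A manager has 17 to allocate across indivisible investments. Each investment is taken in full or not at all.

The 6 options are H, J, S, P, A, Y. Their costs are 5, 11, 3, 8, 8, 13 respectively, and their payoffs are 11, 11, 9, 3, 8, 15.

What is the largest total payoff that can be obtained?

H + S + A: cost 5 + 3 + 8 = 16 ≤ 17, payoff 11 + 9 + 8 = 28.
S + Y: cost 3 + 13 = 16 ≤ 17, payoff 9 + 15 = 24.
Best is H, S, and A with total payoff 28.

28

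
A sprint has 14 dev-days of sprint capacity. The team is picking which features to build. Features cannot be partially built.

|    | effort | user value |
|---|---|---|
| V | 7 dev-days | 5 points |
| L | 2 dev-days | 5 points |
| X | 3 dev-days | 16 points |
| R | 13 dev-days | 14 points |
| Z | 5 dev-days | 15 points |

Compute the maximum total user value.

36

This is an integer program with binary decision variables.
Take L, X, and Z: effort 2 + 3 + 5 = 10 ≤ 14, user value 5 + 16 + 15 = 36.
No other feasible combination does better.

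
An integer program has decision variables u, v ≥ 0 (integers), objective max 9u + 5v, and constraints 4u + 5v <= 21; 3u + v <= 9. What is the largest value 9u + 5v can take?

The continuous relaxation peaks at (2.18, 2.45) with value 31.91; rounding to a feasible lattice point costs some objective.
(u,v)=(2,2): 4·2+5·2=18≤21, 3·2+1·2=8≤9, objective 28.
(u,v)=(1,3): 4·1+5·3=19≤21, 3·1+1·3=6≤9, objective 24.
(u,v)=(2,1): 4·2+5·1=13≤21, 3·2+1·1=7≤9, objective 23.
(u,v)=(1,2): 4·1+5·2=14≤21, 3·1+1·2=5≤9, objective 19.
No feasible integer point exceeds 28.

28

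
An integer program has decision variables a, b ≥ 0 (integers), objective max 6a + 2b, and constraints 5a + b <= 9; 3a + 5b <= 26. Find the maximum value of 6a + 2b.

14

The continuous relaxation peaks at (0.864, 4.68) with value 14.55; rounding to a feasible lattice point costs some objective.
(a,b)=(1,4): 5·1+1·4=9≤9, 3·1+5·4=23≤26, objective 14.
(a,b)=(1,3): 5·1+1·3=8≤9, 3·1+5·3=18≤26, objective 12.
(a,b)=(0,5): 5·0+1·5=5≤9, 3·0+5·5=25≤26, objective 10.
Maximum is 14 at (a,b)=(1,4).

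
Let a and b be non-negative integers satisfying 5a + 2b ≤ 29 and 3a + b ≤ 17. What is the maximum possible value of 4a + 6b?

(a,b)=(0,14) is feasible, giving 84.
(a,b)=(0,13) is feasible, giving 78.
No feasible integer point exceeds 84.

84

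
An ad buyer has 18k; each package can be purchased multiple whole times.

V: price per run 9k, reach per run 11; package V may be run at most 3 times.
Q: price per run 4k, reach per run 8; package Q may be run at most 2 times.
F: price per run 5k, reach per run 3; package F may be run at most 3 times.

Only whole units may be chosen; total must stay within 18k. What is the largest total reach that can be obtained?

27

2×Q and 2×F: price 18 ≤ 18, reach 2·8 + 2·3 = 22.
1×V and 2×Q: price 17 ≤ 18, reach 1·11 + 2·8 = 27.
Best is 27.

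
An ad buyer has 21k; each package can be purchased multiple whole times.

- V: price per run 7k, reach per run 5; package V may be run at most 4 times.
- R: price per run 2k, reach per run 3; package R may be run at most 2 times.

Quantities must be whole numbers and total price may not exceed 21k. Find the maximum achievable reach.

16

Take 2×V and 2×R: price 18 ≤ 21, reach 2·5 + 2·3 = 16.
R has the best ratio (3/2) and is taken to its limit of 2; remaining capacity is filled optimally with the others.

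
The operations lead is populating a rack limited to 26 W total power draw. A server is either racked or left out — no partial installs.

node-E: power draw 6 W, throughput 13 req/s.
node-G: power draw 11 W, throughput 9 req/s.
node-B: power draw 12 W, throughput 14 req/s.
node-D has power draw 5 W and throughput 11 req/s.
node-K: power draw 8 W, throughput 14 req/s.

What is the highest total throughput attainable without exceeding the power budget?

41

Allowing fractional choices, the relaxed optimum would be about 46.2, but servers are indivisible.
node-B + node-D + node-K: power draw 12 + 5 + 8 = 25 ≤ 26, throughput 14 + 11 + 14 = 39.
node-E + node-B + node-K: power draw 6 + 12 + 8 = 26 ≤ 26, throughput 13 + 14 + 14 = 41.
node-E + node-D + node-K: power draw 6 + 5 + 8 = 19 ≤ 26, throughput 13 + 11 + 14 = 38.
Best is node-E, node-B, and node-K with total throughput 41.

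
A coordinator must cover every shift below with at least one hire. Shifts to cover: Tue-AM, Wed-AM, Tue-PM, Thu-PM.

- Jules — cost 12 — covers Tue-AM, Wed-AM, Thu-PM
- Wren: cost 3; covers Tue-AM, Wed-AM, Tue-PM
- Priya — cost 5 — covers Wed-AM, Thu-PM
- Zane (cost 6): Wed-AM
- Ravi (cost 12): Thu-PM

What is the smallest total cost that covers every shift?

8

Choose Wren and Priya: together they cover Tue-AM, Wed-AM, Tue-PM, Thu-PM — every shift.
Total cost: 3 + 5 = 8.
No cover costs less than 8.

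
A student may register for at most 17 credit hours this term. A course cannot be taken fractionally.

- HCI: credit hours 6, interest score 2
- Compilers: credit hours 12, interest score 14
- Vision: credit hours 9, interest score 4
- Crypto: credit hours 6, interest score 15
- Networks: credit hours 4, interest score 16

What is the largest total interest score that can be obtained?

This is a 0-1 knapsack instance.
Allowing fractional choices, the relaxed optimum would be about 39.2, but courses are indivisible.
Crypto + Networks: credit hours 6 + 4 = 10 ≤ 17, interest score 15 + 16 = 31.
HCI + Crypto + Networks: credit hours 6 + 6 + 4 = 16 ≤ 17, interest score 2 + 15 + 16 = 33.
Best is HCI, Crypto, and Networks with total interest score 33.

33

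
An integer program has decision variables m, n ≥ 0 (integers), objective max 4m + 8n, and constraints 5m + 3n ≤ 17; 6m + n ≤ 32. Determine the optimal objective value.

40

(m,n)=(0,5): 5·0+3·5=15≤17, 6·0+1·5=5≤32, objective 40.
(m,n)=(1,4): 5·1+3·4=17≤17, 6·1+1·4=10≤32, objective 36.
(m,n)=(0,4): 5·0+3·4=12≤17, 6·0+1·4=4≤32, objective 32.
The best lattice point is (0,5), giving 40.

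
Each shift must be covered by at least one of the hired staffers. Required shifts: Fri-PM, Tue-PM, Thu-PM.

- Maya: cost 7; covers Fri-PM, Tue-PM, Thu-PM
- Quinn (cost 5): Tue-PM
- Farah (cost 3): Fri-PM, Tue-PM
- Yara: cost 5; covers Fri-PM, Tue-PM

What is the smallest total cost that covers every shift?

This is an integer covering problem.
The greedy cost-per-new-shift heuristic would pick Farah and Maya for 10, but a cheaper cover exists.
Maya alone covers Fri-PM, Tue-PM, Thu-PM — every shift.
Total cost: 7.
No cover costs less than 7.

7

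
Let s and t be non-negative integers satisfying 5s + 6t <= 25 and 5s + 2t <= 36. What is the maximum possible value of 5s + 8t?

32

Relaxing integrality, the LP optimum is 33.33 at (s,t) = (0, 4.17), which is not an integer point.
(s,t)=(0,4): 5·0+6·4=24≤25, 5·0+2·4=8≤36, objective 32.
(s,t)=(1,3): 5·1+6·3=23≤25, 5·1+2·3=11≤36, objective 29.
(s,t)=(0,3): 5·0+6·3=18≤25, 5·0+2·3=6≤36, objective 24.
Maximum is 32 at (s,t)=(0,4).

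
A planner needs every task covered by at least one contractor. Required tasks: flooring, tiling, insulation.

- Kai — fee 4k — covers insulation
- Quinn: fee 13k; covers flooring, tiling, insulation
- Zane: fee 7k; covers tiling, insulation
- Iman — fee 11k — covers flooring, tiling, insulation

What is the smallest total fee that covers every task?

11

The greedy cost-per-new-task heuristic would pick Zane and Iman for 18, but a cheaper cover exists.
Iman alone covers flooring, tiling, insulation — every task.
Total fee: 11.
No cover costs less than 11.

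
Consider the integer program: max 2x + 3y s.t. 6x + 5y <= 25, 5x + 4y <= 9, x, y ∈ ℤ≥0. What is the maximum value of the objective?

6

Relaxing integrality, the LP optimum is 6.75 at (x,y) = (0, 2.25), which is not an integer point.
(x,y)=(0,2): 6·0+5·2=10≤25, 5·0+4·2=8≤9, objective 6.
(x,y)=(1,1): 6·1+5·1=11≤25, 5·1+4·1=9≤9, objective 5.
(x,y)=(0,1): 6·0+5·1=5≤25, 5·0+4·1=4≤9, objective 3.
The best lattice point is (0,2), giving 6.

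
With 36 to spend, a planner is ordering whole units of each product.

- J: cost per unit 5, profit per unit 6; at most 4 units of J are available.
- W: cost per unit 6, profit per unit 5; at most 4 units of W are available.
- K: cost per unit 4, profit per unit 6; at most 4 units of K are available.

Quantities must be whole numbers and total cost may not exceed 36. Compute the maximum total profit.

48

This is a bounded integer knapsack.
K has the best ratio (6/4); taking only K gives at most 4×6 = 24 (stopped by the supply cap of 4).
Mixing does better — 4×J and 4×K: cost 36 ≤ 36, profit 4·6 + 4·6 = 48.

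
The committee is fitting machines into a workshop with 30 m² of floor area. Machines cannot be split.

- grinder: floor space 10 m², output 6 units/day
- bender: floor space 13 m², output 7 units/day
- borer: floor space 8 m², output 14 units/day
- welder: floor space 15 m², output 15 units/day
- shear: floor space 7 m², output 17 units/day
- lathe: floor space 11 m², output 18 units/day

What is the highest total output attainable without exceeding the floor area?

49

Allowing fractional choices, the relaxed optimum would be about 53.0, but machines are indivisible.
borer + welder + shear: floor space 8 + 15 + 7 = 30 ≤ 30, output 14 + 15 + 17 = 46.
grinder + shear + lathe: floor space 10 + 7 + 11 = 28 ≤ 30, output 6 + 17 + 18 = 41.
borer + shear + lathe: floor space 8 + 7 + 11 = 26 ≤ 30, output 14 + 17 + 18 = 49.
Best is borer, shear, and lathe with total output 49.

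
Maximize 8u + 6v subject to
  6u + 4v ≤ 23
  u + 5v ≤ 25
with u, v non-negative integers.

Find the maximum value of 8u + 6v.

32

(u,v)=(1,4): 6·1+4·4=22≤23, 1·1+5·4=21≤25, objective 32.
(u,v)=(0,5): 6·0+4·5=20≤23, 1·0+5·5=25≤25, objective 30.
(u,v)=(1,3): 6·1+4·3=18≤23, 1·1+5·3=16≤25, objective 26.
Maximum is 32 at (u,v)=(1,4).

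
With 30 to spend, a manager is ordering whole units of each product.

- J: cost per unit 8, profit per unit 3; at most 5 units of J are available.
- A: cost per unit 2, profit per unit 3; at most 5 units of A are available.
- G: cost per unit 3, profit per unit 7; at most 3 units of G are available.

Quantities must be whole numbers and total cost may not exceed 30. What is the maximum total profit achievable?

5×A and 3×G: cost 19 ≤ 30, profit 5·3 + 3·7 = 36.
1×J, 5×A, and 3×G: cost 27 ≤ 30, profit 1·3 + 5·3 + 3·7 = 39.
Best is 39.

39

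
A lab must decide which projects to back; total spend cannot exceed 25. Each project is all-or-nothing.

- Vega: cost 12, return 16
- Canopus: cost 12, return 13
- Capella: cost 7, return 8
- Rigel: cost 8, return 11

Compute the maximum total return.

29

Vega + Canopus: cost 12 + 12 = 24 ≤ 25, return 16 + 13 = 29.
Vega + Capella: cost 12 + 7 = 19 ≤ 25, return 16 + 8 = 24.
Vega + Rigel: cost 12 + 8 = 20 ≤ 25, return 16 + 11 = 27.
Best is Vega and Canopus with total return 29.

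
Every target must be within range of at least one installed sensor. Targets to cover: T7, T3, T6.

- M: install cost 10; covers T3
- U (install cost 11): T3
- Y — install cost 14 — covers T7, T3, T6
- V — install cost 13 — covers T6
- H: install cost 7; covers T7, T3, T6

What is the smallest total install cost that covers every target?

7

This is an integer covering problem.
H alone covers T7, T3, T6 — every target.
Total install cost: 7.
No cover costs less than 7.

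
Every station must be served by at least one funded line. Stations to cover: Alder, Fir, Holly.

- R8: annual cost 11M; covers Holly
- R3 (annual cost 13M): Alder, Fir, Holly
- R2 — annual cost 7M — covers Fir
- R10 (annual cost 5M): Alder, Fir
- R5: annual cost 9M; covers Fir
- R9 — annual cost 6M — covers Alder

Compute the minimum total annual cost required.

13

This is a weighted set-cover instance.
The greedy cost-per-new-station heuristic would pick R10 and R8 for 16, but a cheaper cover exists.
R3 alone covers Alder, Fir, Holly — every station.
Total annual cost: 13.
No cover costs less than 13.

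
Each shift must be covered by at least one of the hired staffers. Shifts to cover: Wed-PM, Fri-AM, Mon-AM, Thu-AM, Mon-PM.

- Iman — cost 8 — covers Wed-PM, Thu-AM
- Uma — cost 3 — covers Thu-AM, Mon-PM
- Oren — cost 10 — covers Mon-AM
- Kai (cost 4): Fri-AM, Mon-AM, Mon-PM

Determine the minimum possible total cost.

12

Choose Iman and Kai: together they cover Wed-PM, Fri-AM, Mon-AM, Thu-AM, Mon-PM — every shift.
Total cost: 8 + 4 = 12.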